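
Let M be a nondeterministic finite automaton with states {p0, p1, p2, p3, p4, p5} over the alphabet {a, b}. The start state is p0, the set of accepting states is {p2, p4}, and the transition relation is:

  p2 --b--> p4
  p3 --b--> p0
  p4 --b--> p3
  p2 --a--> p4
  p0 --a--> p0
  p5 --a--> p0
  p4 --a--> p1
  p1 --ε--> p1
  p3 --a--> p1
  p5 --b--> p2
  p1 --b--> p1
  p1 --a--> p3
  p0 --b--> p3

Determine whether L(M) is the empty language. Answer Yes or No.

Yes

The states reachable from the start state are {p0, p1, p3}.
None of the accepting states {p2, p4} is reachable, so no string is accepted and L(M) = ∅.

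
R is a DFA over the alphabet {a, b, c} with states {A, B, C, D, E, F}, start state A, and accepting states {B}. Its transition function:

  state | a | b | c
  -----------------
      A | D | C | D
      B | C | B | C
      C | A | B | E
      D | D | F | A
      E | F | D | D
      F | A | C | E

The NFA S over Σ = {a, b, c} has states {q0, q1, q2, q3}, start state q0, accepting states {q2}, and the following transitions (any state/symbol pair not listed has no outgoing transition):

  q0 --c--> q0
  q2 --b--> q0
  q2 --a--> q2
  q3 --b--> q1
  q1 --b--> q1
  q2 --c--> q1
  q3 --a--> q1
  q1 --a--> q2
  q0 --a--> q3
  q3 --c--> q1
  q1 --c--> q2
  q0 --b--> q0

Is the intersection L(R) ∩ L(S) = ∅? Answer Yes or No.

Exploring the product automaton R × S from the start pair (A, q0), following both machines on each input symbol, reaches 21 state pairs: (A, q0), (D, q3), (C, q0), (D, q0), (D, q1), (F, q1), (A, q1), (A, q3), (B, q0), (E, q0), (F, q0), (D, q2), (A, q2), (C, q1), (E, q2), (C, q3), (F, q3), (B, q1), (F, q2), (E, q1), (C, q2).
R accepts in {B} and S accepts in {q2}; no reachable pair has both components accepting, so no string drives both machines to acceptance simultaneously and L(R) ∩ L(S) = ∅.
So no string is accepted by both, and the intersection is empty.

Yes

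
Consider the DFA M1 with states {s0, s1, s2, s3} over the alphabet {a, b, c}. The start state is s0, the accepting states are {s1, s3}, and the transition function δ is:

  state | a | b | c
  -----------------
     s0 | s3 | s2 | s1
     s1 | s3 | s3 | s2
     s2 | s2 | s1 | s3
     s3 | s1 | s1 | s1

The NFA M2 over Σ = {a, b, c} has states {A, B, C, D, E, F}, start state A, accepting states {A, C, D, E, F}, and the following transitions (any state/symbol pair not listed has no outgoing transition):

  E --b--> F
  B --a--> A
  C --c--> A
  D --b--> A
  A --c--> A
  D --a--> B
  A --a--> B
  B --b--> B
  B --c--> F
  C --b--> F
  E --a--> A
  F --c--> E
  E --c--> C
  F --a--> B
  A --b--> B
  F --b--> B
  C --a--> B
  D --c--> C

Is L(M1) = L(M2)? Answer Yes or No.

The string a is accepted by M1 but rejected by M2.
So L(M1) ≠ L(M2).

No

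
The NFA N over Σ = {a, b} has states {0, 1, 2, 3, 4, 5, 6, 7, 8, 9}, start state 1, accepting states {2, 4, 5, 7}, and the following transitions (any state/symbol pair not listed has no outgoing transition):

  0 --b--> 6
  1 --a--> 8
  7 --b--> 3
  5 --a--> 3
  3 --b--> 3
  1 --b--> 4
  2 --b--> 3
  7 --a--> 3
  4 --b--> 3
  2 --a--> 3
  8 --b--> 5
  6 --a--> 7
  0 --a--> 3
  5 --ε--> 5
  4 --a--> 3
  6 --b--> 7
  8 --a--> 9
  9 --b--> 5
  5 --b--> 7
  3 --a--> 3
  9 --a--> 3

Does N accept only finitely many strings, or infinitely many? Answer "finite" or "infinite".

finite

The useful states (reachable from 1 and able to reach an accepting state) are {1, 4, 5, 7, 8, 9}.
Restricted to these states the transition graph has no cycle, so every accepting path has bounded length and L is finite.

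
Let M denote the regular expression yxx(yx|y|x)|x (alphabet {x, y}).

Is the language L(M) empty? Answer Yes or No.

The string x matches the expression, so it belongs to L(M).
Since L(M) contains at least one string, it is not empty.

No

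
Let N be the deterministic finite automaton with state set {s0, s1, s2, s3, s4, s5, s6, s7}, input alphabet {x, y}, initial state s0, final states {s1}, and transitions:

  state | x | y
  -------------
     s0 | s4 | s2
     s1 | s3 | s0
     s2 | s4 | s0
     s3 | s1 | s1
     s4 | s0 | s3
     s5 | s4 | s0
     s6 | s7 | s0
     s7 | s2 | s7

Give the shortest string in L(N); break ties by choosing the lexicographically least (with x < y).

A breadth-first search from s0 reaches an accepting state first via the path s0 → s4 → s3 → s1 on input xyx.
No string of length < 3 is accepted (BFS exhausts all shorter strings without reaching an accepting state), and xyx is the lexicographically least accepting string of length 3.

xyx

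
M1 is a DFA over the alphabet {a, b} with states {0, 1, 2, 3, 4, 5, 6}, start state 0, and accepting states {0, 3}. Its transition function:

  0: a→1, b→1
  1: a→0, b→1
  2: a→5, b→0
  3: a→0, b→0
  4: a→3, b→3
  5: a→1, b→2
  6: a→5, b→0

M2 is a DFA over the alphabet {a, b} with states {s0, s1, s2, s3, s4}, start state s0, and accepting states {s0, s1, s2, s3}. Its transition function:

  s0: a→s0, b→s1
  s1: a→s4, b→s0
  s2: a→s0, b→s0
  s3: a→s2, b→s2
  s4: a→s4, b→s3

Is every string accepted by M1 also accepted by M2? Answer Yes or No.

The string ba is in L(M1) but not in L(M2).
So L(M1) ⊄ L(M2).

No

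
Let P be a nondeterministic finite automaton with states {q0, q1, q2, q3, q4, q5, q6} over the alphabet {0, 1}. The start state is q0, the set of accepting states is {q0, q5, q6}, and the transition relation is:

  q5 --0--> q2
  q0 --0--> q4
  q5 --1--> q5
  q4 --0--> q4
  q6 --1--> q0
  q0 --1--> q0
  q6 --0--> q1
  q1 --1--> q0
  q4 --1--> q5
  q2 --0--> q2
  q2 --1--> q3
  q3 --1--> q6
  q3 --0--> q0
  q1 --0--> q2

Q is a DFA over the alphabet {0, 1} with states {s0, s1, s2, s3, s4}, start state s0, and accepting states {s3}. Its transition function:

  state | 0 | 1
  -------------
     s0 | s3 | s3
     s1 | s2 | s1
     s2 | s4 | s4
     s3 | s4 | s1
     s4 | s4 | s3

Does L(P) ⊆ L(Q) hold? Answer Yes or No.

No

The empty string ε is in L(P) but not in L(Q).
So L(P) ⊄ L(Q).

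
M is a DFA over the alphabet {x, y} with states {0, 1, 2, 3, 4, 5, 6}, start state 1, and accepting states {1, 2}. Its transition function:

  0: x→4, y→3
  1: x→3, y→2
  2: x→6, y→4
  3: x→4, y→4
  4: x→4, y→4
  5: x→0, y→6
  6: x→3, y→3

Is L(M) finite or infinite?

The useful states (reachable from 1 and able to reach an accepting state) are {1, 2}.
Restricted to these states the transition graph has no cycle, so every accepting path has bounded length and L is finite.

finite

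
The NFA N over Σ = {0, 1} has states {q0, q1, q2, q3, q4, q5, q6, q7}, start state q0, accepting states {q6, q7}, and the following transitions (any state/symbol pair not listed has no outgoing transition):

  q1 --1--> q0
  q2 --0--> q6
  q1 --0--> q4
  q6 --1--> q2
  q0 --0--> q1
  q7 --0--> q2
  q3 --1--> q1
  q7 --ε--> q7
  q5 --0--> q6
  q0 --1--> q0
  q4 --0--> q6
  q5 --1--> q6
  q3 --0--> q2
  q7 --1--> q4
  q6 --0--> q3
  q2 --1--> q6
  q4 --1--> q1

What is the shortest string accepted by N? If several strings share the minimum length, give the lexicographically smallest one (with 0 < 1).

A breadth-first search from q0 reaches an accepting state first via the path q0 → q1 → q4 → q6 on input 000.
No string of length < 3 is accepted (BFS exhausts all shorter strings without reaching an accepting state), and 000 is the lexicographically least accepting string of length 3.

000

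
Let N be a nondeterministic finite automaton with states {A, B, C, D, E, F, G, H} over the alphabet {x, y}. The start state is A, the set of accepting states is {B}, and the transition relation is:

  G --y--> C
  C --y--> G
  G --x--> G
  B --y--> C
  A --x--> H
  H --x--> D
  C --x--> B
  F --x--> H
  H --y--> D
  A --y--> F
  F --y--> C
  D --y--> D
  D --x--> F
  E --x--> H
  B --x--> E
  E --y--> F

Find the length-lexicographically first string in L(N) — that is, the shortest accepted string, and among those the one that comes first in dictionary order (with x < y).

A breadth-first search from A reaches an accepting state first via the path A → F → C → B on input yyx.
No string of length < 3 is accepted (BFS exhausts all shorter strings without reaching an accepting state), and yyx is the lexicographically least accepting string of length 3.

yyx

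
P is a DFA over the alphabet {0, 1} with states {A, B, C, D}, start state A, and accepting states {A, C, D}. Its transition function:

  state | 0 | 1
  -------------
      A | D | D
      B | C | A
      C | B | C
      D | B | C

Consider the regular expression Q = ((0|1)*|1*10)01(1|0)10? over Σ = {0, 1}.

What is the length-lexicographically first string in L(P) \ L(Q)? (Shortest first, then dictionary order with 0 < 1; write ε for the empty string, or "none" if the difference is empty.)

ε

The empty string ε is accepted by P but not by Q.
Since ε is the unique shortest string, it is the required witness.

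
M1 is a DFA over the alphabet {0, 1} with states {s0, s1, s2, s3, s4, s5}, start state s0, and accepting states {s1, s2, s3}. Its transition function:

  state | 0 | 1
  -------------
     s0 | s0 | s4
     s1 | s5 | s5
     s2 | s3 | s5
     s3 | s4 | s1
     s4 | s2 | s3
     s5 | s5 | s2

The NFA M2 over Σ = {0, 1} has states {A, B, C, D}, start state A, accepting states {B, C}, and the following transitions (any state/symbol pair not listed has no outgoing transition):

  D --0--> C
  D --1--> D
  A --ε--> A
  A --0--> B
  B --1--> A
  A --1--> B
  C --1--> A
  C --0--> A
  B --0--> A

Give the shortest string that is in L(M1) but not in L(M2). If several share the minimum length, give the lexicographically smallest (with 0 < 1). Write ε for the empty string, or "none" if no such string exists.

10

The string 10 is accepted by M1 but not by M2.
No shorter string lies in the difference, and 10 is the lexicographically first length-2 string in L(M1) \ L(M2).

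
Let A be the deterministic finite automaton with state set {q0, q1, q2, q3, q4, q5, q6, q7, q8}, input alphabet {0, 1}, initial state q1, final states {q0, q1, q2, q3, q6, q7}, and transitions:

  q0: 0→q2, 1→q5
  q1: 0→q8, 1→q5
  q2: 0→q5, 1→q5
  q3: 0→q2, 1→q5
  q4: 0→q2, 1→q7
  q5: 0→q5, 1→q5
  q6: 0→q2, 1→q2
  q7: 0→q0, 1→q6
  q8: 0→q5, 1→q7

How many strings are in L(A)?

7

The useful subgraph on states {q0, q1, q2, q6, q7, q8} is acyclic, so L(A) is finite; the longest accepting path visits 5 useful states, giving maximum string length 4.
Counting accepting paths from q1 by length: 1 of length 0, 1 of length 2, 2 of length 3, 3 of length 4. Total 7.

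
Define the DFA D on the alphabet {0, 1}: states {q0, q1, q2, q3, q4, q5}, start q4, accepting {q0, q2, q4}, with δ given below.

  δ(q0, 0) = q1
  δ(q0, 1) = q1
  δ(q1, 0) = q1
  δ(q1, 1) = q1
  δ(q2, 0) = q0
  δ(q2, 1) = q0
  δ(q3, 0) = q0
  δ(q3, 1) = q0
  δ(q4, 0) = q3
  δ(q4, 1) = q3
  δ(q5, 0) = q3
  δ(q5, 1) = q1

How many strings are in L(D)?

5

The useful subgraph on states {q0, q3, q4} is acyclic, so L(D) is finite; the longest accepting path visits 3 useful states, giving maximum string length 2.
Counting accepting paths from q4 by length: 1 of length 0, 4 of length 2. Total 5.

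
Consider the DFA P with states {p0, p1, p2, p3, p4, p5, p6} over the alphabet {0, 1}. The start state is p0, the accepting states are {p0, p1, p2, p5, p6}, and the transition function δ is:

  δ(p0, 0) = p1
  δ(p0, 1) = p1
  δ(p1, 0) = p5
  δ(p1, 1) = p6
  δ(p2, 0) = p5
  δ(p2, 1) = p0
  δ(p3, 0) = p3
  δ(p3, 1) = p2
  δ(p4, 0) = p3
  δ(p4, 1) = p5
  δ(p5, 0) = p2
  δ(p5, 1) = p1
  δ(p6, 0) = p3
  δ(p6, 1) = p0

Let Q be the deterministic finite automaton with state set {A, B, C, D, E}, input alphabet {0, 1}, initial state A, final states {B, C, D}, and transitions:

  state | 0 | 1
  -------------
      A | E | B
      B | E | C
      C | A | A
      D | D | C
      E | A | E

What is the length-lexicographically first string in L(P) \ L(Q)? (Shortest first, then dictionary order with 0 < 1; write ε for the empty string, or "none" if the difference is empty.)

ε

The empty string ε is accepted by P but not by Q.
Since ε is the unique shortest string, it is the required witness.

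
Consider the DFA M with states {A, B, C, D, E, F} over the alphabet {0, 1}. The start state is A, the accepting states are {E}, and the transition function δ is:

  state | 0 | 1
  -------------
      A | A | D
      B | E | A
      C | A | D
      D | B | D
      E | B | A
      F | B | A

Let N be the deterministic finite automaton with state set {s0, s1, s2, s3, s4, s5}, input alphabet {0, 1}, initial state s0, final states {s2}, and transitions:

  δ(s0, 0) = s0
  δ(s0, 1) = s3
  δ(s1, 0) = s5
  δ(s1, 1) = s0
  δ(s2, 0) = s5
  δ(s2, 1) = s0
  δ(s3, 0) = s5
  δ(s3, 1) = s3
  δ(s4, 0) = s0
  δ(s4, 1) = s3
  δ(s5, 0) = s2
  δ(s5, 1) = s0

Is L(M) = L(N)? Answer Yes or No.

Yes

Exploring the product automaton M × N from the start pair (A, s0), following both machines on each input symbol, reaches 4 state pairs: (A, s0), (D, s3), (B, s5), (E, s2).
M accepts in {E} and N accepts in {s2}. In every reachable pair the two components are either both accepting — (E, s2) — or both non-accepting, so no string is accepted by exactly one of the machines: L(M) \ L(N) and L(N) \ L(M) are both empty.
Hence every string is accepted by M iff it is accepted by N, and the two languages coincide.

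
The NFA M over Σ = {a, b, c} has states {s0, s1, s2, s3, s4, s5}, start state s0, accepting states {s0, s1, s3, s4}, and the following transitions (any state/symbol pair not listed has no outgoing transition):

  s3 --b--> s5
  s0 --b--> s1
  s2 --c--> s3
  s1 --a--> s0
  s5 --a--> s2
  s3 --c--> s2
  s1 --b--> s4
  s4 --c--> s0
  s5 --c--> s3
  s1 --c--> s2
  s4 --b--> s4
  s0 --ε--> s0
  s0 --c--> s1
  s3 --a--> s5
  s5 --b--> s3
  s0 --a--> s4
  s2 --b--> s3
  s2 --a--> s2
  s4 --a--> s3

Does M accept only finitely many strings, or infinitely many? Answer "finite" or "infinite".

infinite

State s0 is reachable from the start and can reach an accepting state, and it lies on the cycle s0 → s1 → s0.
Traversing that cycle any number of times yields accepted strings of unbounded length, so the language is infinite.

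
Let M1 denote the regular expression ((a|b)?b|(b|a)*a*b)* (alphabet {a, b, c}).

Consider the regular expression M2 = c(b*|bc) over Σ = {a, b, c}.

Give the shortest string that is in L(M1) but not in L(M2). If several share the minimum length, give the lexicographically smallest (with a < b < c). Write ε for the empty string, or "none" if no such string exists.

The empty string ε is accepted by M1 but not by M2.
Since ε is the unique shortest string, it is the required witness.

ε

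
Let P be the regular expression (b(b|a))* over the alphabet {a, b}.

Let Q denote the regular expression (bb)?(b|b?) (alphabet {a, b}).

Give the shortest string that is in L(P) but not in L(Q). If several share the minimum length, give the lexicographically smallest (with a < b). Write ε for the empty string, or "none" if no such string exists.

ba

The string ba is accepted by P but not by Q.
No shorter string lies in the difference, and ba is the lexicographically first length-2 string in L(P) \ L(Q).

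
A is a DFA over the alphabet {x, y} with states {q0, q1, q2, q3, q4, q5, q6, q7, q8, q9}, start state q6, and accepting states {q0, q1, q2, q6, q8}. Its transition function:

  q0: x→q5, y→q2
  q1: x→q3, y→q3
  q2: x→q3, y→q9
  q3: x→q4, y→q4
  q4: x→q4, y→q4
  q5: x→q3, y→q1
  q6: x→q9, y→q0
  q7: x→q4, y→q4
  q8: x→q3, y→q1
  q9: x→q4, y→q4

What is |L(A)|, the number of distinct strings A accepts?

The useful subgraph on states {q0, q1, q2, q5, q6} is acyclic, so L(A) is finite; the longest accepting path visits 4 useful states, giving maximum string length 3.
Counting accepting paths from q6 by length: 1 of length 0, 1 of length 1, 1 of length 2, 1 of length 3. Total 4.

4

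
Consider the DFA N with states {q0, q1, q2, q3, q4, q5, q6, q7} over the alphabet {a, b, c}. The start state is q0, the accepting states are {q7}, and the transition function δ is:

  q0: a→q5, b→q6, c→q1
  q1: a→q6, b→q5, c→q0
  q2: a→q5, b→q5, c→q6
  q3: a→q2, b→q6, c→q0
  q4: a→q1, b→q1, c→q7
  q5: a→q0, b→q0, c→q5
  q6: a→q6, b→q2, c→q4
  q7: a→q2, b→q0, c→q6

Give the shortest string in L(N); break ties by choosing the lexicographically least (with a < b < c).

bcc

A breadth-first search from q0 reaches an accepting state first via the path q0 → q6 → q4 → q7 on input bcc.
No string of length < 3 is accepted (BFS exhausts all shorter strings without reaching an accepting state), and bcc is the lexicographically least accepting string of length 3.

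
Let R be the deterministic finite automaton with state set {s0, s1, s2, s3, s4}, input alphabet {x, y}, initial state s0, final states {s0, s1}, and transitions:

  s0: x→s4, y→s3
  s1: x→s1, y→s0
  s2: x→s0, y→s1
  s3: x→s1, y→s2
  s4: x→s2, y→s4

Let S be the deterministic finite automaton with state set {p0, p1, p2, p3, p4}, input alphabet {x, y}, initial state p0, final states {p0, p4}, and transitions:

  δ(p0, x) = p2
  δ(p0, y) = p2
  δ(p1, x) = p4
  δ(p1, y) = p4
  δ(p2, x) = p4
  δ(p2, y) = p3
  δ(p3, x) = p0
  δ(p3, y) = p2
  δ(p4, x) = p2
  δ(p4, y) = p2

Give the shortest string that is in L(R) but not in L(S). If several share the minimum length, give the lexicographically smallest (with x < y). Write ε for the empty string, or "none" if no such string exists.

xxx

The string xxx is accepted by R but not by S.
No shorter string lies in the difference, and xxx is the lexicographically first length-3 string in L(R) \ L(S).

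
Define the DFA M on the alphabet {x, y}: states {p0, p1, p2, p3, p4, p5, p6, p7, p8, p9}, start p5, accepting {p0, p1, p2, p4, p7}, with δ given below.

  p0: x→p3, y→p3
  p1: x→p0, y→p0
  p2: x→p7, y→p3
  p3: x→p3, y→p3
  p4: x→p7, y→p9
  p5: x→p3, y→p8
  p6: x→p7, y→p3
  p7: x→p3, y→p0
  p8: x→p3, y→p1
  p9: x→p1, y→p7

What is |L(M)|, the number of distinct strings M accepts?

The useful subgraph on states {p0, p1, p5, p8} is acyclic, so L(M) is finite; the longest accepting path visits 4 useful states, giving maximum string length 3.
Counting accepting paths from p5 by length: 1 of length 2, 2 of length 3. Total 3.

3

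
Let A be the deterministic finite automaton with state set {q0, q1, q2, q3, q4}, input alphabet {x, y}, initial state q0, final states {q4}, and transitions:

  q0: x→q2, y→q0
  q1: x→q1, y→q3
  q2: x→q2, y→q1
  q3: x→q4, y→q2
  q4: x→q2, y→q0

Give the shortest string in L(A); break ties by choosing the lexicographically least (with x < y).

A breadth-first search from q0 reaches an accepting state first via the path q0 → q2 → q1 → q3 → q4 on input xyyx.
No string of length < 4 is accepted (BFS exhausts all shorter strings without reaching an accepting state), and xyyx is the lexicographically least accepting string of length 4.

xyyx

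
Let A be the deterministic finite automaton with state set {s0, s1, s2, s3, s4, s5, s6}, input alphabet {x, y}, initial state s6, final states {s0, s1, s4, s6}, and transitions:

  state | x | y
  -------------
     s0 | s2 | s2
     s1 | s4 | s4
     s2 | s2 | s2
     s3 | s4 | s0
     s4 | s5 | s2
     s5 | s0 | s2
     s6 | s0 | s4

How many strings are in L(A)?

4

The useful subgraph on states {s0, s4, s5, s6} is acyclic, so L(A) is finite; the longest accepting path visits 4 useful states, giving maximum string length 3.
Counting accepting paths from s6 by length: 1 of length 0, 2 of length 1, 1 of length 3. Total 4.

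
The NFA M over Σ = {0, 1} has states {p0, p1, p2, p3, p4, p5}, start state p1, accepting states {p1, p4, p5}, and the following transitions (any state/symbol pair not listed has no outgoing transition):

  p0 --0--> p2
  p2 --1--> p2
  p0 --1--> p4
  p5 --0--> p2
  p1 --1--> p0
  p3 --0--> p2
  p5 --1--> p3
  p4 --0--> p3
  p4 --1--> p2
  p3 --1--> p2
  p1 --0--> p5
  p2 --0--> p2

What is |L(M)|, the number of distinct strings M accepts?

The useful subgraph on states {p0, p1, p4, p5} is acyclic, so L(M) is finite; the longest accepting path visits 3 useful states, giving maximum string length 2.
Counting accepting paths from p1 by length: 1 of length 0, 1 of length 1, 1 of length 2. Total 3.

3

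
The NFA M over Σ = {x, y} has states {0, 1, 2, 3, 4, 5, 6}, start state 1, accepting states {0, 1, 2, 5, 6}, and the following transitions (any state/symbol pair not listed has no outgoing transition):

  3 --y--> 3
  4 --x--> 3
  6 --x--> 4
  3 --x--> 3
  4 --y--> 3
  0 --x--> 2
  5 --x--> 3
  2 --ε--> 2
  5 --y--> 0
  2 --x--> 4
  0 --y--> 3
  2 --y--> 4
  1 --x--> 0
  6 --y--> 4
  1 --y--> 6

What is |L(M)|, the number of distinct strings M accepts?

4

The useful subgraph on states {0, 1, 2, 6} is acyclic, so L(M) is finite; the longest accepting path visits 3 useful states, giving maximum string length 2.
Counting accepting paths from 1 by length: 1 of length 0, 2 of length 1, 1 of length 2. Total 4.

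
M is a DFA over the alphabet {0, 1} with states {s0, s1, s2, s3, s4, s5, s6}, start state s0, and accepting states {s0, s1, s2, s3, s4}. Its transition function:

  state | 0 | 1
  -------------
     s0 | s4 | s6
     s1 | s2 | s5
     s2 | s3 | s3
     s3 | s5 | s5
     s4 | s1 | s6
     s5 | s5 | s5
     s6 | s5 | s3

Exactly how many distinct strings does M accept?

The useful subgraph on states {s0, s1, s2, s3, s4, s6} is acyclic, so L(M) is finite; the longest accepting path visits 5 useful states, giving maximum string length 4.
Counting accepting paths from s0 by length: 1 of length 0, 1 of length 1, 2 of length 2, 2 of length 3, 2 of length 4. Total 8.

8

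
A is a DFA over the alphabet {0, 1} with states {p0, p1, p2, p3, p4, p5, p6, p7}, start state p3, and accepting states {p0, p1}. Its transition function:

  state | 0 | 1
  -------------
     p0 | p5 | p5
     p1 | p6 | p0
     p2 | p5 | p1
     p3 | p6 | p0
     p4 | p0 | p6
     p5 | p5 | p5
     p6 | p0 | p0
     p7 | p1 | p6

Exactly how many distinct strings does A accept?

The useful subgraph on states {p0, p3, p6} is acyclic, so L(A) is finite; the longest accepting path visits 3 useful states, giving maximum string length 2.
Counting accepting paths from p3 by length: 1 of length 1, 2 of length 2. Total 3.

3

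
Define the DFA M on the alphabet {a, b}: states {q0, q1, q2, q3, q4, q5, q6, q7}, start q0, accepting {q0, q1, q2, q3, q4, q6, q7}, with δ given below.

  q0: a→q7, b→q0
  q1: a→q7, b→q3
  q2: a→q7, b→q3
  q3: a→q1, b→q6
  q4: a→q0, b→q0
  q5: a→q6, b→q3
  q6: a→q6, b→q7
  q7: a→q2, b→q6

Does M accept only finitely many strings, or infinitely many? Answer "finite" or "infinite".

State q0 is reachable from the start and can reach an accepting state, and it lies on the cycle q0 → q0.
Traversing that cycle any number of times yields accepted strings of unbounded length, so the language is infinite.

infinite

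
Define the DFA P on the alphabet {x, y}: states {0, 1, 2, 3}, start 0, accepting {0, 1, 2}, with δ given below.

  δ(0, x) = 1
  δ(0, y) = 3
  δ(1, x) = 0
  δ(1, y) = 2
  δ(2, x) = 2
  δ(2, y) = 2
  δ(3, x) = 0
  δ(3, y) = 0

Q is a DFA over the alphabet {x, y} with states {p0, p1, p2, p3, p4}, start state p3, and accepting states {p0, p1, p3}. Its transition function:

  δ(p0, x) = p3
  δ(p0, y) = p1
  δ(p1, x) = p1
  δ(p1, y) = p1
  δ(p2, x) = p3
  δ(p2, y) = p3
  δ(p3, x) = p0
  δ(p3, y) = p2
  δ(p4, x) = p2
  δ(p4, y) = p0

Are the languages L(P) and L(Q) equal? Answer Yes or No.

Yes

Exploring the product automaton P × Q from the start pair (0, p3), following both machines on each input symbol, reaches 4 state pairs: (0, p3), (1, p0), (3, p2), (2, p1).
P accepts in {0, 1, 2} and Q accepts in {p0, p1, p3}. In every reachable pair the two components are either both accepting — (0, p3), (1, p0), (2, p1) — or both non-accepting, so no string is accepted by exactly one of the machines: L(P) \ L(Q) and L(Q) \ L(P) are both empty.
Hence every string is accepted by P iff it is accepted by Q, and the two languages coincide.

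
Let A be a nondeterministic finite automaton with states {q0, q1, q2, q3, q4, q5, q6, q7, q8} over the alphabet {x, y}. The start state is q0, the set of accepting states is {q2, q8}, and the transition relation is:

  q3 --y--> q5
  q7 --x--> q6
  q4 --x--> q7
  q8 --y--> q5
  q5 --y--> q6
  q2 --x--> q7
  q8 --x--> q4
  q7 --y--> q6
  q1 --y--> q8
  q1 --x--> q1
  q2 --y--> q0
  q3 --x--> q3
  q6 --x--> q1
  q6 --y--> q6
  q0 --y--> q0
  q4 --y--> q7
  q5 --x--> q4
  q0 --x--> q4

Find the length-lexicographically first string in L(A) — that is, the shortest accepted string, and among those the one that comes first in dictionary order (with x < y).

xxxxy

A breadth-first search from q0 reaches an accepting state first via the path q0 → q4 → q7 → q6 → q1 → q8 on input xxxxy.
No string of length < 5 is accepted (BFS exhausts all shorter strings without reaching an accepting state), and xxxxy is the lexicographically least accepting string of length 5.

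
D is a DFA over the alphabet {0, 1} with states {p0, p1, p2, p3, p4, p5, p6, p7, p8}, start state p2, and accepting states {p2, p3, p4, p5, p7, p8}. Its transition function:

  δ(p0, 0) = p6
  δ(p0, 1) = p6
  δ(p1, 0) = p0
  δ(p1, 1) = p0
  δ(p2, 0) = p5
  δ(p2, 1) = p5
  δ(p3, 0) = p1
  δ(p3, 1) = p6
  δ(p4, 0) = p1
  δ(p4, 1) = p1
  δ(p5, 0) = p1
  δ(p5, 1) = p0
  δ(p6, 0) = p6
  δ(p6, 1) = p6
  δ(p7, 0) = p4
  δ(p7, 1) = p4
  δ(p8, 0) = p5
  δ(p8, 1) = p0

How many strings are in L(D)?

The useful subgraph on states {p2, p5} is acyclic, so L(D) is finite; the longest accepting path visits 2 useful states, giving maximum string length 1.
Counting accepting paths from p2 by length: 1 of length 0, 2 of length 1. Total 3.

3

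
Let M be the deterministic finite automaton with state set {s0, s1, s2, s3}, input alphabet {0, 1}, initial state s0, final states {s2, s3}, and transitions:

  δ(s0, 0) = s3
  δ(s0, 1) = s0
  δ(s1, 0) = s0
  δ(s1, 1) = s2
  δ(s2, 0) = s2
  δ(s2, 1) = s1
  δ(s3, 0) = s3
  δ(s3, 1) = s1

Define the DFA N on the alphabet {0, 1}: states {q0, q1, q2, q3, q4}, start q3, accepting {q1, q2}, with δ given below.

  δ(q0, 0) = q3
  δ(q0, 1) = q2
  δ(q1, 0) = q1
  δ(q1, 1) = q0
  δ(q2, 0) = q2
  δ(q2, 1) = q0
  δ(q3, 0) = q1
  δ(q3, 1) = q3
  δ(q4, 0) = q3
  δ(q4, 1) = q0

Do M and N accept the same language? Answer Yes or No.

Yes

Exploring the product automaton M × N from the start pair (s0, q3), following both machines on each input symbol, reaches 4 state pairs: (s0, q3), (s3, q1), (s1, q0), (s2, q2).
M accepts in {s2, s3} and N accepts in {q1, q2}. In every reachable pair the two components are either both accepting — (s3, q1), (s2, q2) — or both non-accepting, so no string is accepted by exactly one of the machines: L(M) \ L(N) and L(N) \ L(M) are both empty.
Hence every string is accepted by M iff it is accepted by N, and the two languages coincide.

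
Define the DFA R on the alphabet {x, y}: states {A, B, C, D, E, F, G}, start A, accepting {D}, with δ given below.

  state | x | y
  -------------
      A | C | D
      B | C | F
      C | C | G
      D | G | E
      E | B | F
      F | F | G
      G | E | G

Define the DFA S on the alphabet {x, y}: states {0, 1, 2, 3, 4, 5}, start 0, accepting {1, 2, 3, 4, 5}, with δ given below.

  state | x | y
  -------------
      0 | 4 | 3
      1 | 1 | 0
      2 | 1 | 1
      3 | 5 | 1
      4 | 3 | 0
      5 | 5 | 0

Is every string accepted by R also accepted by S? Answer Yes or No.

Yes

Exploring the product automaton R × S from the start pair (A, 0), following both machines on each input symbol, reaches 21 state pairs: (A, 0), (C, 4), (D, 3), (C, 3), (G, 0), (G, 5), (E, 1), (C, 5), (G, 1), (E, 4), (G, 3), (E, 5), (B, 1), (F, 0), (B, 3), (B, 5), (C, 1), (F, 4), (F, 1), (F, 3), (F, 5).
R accepts in {D} and S accepts in {1, 2, 3, 4, 5}. The reachable pairs whose R-component is accepting are (D, 3); in each of them the S-component is accepting too, so the product for L(R) \ L(S) (R-component accepting, S-component rejecting) has no reachable accepting pair and the difference is empty.
Hence every string in L(R) is also in L(S).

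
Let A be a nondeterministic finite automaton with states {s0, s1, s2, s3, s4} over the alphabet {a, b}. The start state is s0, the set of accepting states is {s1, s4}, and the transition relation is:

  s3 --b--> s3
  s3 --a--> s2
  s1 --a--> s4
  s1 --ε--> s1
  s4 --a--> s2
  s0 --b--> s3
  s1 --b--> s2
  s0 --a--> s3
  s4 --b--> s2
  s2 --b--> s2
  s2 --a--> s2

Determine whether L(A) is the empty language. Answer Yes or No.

The states reachable from the start state are {s0, s2, s3}.
None of the accepting states {s1, s4} is reachable, so no string is accepted and L(A) = ∅.

Yes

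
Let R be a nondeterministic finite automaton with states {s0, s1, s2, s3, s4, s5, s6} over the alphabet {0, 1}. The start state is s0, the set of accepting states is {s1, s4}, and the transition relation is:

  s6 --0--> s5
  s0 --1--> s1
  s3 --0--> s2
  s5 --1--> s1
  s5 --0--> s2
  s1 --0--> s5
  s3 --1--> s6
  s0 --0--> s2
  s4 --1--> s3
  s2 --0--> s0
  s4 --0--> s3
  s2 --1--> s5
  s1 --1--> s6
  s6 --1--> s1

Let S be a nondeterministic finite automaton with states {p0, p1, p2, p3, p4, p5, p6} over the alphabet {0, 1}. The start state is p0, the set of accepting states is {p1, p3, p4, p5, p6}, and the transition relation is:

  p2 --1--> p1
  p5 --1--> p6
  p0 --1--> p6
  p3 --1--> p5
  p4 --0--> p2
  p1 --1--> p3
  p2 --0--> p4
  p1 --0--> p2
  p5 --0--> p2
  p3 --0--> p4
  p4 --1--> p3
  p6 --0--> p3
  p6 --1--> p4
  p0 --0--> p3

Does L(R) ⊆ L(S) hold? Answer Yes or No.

Yes

Exploring the product automaton R × S from the start pair (s0, p0), following both machines on each input symbol, reaches 20 state pairs: (s0, p0), (s2, p3), (s1, p6), (s0, p4), (s5, p5), (s5, p3), (s6, p4), (s2, p2), (s1, p3), (s2, p4), (s1, p5), (s5, p2), (s5, p1), (s5, p4), (s6, p5), (s0, p2), (s6, p6), (s1, p1), (s1, p4), (s6, p3).
R accepts in {s1, s4} and S accepts in {p1, p3, p4, p5, p6}. The reachable pairs whose R-component is accepting are (s1, p6), (s1, p3), (s1, p5), (s1, p1), (s1, p4); in each of them the S-component is accepting too, so the product for L(R) \ L(S) (R-component accepting, S-component rejecting) has no reachable accepting pair and the difference is empty.
Hence every string in L(R) is also in L(S).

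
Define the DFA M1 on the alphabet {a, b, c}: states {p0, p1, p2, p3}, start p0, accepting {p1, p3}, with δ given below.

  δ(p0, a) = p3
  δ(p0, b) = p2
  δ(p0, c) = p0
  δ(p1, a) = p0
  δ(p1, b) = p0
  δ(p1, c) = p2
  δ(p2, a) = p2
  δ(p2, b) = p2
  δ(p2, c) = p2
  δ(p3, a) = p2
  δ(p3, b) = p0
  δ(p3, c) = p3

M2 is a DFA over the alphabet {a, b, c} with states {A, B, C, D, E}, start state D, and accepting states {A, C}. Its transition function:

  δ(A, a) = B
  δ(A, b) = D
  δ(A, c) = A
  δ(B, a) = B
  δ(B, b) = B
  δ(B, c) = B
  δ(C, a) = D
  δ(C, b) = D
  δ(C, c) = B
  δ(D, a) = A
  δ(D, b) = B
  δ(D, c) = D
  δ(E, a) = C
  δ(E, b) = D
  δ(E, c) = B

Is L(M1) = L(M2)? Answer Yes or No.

Yes

Exploring the product automaton M1 × M2 from the start pair (p0, D), following both machines on each input symbol, reaches 3 state pairs: (p0, D), (p3, A), (p2, B).
M1 accepts in {p1, p3} and M2 accepts in {A, C}. In every reachable pair the two components are either both accepting — (p3, A) — or both non-accepting, so no string is accepted by exactly one of the machines: L(M1) \ L(M2) and L(M2) \ L(M1) are both empty.
Hence every string is accepted by M1 iff it is accepted by M2, and the two languages coincide.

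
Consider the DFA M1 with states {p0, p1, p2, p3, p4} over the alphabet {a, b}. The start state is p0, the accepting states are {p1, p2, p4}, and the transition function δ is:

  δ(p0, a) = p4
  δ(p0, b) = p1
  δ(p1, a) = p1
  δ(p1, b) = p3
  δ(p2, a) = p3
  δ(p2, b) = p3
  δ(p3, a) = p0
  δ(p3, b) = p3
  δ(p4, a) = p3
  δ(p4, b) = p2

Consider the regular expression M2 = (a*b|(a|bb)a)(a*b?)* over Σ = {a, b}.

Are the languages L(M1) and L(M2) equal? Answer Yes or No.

No

The string a is accepted by M1 but rejected by M2.
So L(M1) ≠ L(M2).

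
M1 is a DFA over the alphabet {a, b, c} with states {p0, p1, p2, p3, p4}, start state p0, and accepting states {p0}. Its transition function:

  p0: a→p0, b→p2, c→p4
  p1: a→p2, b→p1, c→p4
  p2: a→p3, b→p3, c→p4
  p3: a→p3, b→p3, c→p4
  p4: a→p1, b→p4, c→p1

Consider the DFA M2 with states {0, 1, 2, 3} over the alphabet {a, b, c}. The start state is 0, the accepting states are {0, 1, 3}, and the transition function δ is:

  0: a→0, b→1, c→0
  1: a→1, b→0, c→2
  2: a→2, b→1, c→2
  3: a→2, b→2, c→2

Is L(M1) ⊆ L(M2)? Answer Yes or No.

Yes

Exploring the product automaton M1 × M2 from the start pair (p0, 0), following both machines on each input symbol, reaches 13 state pairs: (p0, 0), (p2, 1), (p4, 0), (p3, 1), (p3, 0), (p4, 2), (p1, 0), (p4, 1), (p1, 2), (p2, 0), (p1, 1), (p2, 2), (p3, 2).
M1 accepts in {p0} and M2 accepts in {0, 1, 3}. The reachable pairs whose M1-component is accepting are (p0, 0); in each of them the M2-component is accepting too, so the product for L(M1) \ L(M2) (M1-component accepting, M2-component rejecting) has no reachable accepting pair and the difference is empty.
Hence every string in L(M1) is also in L(M2).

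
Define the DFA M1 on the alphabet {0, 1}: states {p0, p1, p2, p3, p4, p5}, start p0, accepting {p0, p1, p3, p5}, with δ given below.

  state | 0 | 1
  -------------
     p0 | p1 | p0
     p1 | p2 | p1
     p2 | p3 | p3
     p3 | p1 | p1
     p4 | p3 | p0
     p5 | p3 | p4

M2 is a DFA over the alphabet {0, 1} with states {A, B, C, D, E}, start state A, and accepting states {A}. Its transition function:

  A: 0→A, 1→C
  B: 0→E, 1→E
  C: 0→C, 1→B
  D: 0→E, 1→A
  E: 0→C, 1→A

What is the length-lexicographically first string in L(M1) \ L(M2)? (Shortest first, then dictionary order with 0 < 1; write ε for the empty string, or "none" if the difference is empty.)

1

The string 1 is accepted by M1 but not by M2.
No shorter string lies in the difference, and 1 is the lexicographically first length-1 string in L(M1) \ L(M2).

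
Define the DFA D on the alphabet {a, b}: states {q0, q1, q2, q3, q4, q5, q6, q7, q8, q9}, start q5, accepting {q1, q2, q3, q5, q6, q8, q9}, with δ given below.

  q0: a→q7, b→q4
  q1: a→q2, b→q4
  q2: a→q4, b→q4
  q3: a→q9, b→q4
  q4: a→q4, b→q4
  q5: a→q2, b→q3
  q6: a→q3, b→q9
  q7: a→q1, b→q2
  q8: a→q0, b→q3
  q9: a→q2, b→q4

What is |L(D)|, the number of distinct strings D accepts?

The useful subgraph on states {q2, q3, q5, q9} is acyclic, so L(D) is finite; the longest accepting path visits 4 useful states, giving maximum string length 3.
Counting accepting paths from q5 by length: 1 of length 0, 2 of length 1, 1 of length 2, 1 of length 3. Total 5.

5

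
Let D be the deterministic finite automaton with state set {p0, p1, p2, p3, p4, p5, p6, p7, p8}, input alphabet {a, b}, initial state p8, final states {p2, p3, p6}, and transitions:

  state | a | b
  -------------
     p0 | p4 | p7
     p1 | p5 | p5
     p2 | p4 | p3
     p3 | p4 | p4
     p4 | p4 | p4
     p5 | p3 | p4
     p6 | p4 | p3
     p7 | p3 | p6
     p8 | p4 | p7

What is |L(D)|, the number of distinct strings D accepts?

The useful subgraph on states {p3, p6, p7, p8} is acyclic, so L(D) is finite; the longest accepting path visits 4 useful states, giving maximum string length 3.
Counting accepting paths from p8 by length: 2 of length 2, 1 of length 3. Total 3.

3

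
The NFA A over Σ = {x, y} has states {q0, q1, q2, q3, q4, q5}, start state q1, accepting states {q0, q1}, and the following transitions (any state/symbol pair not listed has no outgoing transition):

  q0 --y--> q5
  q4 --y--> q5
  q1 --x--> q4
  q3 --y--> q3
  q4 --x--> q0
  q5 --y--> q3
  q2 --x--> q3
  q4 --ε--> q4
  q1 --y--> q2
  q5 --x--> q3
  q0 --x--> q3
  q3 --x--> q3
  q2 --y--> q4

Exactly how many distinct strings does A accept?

The useful subgraph on states {q0, q1, q2, q4} is acyclic, so L(A) is finite; the longest accepting path visits 4 useful states, giving maximum string length 3.
Counting accepting paths from q1 by length: 1 of length 0, 1 of length 2, 1 of length 3. Total 3.

3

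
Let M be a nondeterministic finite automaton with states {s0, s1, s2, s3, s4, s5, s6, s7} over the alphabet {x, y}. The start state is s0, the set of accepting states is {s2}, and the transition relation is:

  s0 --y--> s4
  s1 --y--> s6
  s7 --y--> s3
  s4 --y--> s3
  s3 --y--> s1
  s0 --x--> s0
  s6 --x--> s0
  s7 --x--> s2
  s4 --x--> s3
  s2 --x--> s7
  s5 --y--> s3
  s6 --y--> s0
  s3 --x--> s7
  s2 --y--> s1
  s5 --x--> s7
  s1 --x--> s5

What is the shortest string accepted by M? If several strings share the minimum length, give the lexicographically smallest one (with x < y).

yxxx

A breadth-first search from s0 reaches an accepting state first via the path s0 → s4 → s3 → s7 → s2 on input yxxx.
No string of length < 4 is accepted (BFS exhausts all shorter strings without reaching an accepting state), and yxxx is the lexicographically least accepting string of length 4.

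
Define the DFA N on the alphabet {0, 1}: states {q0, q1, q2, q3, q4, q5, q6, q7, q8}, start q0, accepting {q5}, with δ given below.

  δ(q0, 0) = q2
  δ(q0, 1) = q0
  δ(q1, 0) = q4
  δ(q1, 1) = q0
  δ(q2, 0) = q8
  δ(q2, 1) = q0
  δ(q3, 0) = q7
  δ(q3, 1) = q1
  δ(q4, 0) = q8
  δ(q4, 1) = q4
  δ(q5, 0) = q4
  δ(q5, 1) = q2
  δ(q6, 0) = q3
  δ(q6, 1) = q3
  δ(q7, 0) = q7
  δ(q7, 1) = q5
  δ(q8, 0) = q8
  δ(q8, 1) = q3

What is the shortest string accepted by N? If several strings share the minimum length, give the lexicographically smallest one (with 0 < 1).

00101

A breadth-first search from q0 reaches an accepting state first via the path q0 → q2 → q8 → q3 → q7 → q5 on input 00101.
No string of length < 5 is accepted (BFS exhausts all shorter strings without reaching an accepting state), and 00101 is the lexicographically least accepting string of length 5.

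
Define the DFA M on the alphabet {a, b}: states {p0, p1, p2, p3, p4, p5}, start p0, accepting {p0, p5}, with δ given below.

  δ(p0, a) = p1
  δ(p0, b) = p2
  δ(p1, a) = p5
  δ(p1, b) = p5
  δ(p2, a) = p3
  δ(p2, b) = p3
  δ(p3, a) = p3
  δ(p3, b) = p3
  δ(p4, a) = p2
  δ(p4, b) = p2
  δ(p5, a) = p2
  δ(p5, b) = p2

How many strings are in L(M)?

The useful subgraph on states {p0, p1, p5} is acyclic, so L(M) is finite; the longest accepting path visits 3 useful states, giving maximum string length 2.
Counting accepting paths from p0 by length: 1 of length 0, 2 of length 2. Total 3.

3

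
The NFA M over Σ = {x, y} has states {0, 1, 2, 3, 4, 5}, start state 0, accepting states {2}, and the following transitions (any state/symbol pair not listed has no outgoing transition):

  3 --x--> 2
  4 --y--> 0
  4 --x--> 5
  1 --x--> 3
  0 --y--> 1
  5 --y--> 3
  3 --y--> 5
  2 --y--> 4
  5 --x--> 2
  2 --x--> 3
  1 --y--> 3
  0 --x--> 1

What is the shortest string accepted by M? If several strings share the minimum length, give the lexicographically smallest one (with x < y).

xxx

A breadth-first search from 0 reaches an accepting state first via the path 0 → 1 → 3 → 2 on input xxx.
No string of length < 3 is accepted (BFS exhausts all shorter strings without reaching an accepting state), and xxx is the lexicographically least accepting string of length 3.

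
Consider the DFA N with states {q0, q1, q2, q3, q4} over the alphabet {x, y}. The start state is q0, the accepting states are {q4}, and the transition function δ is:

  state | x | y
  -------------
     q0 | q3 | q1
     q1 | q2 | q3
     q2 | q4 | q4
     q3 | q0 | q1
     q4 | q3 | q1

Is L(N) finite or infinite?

State q1 is reachable from the start and can reach an accepting state, and it lies on the cycle q1 → q2 → q4 → q1.
Traversing that cycle any number of times yields accepted strings of unbounded length, so the language is infinite.

infinite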